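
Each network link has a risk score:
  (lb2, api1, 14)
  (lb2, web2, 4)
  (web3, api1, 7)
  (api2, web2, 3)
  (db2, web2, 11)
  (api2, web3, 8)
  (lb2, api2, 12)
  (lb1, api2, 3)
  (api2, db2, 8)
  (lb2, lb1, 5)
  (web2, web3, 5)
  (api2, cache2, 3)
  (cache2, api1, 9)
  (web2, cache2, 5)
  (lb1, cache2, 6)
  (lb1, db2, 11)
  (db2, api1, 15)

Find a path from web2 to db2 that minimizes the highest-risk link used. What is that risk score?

Some routes from web2 to db2:
web2 - lb2 - lb1 - cache2 - api2 - db2: max(4, 5, 6, 3, 8) = 8
web2 - cache2 - lb1 - api2 - db2: max(5, 6, 3, 8) = 8
web2 - cache2 - api2 - db2: max(5, 3, 8) = 8
web2 - lb2 - lb1 - api2 - db2: max(4, 5, 3, 8) = 8
web2 - api2 - db2: max(3, 8) = 8
Smallest bottleneck: 8.

8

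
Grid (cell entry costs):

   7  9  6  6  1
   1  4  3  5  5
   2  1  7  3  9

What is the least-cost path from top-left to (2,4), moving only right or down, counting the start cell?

Take r0c0→r1c0→r2c0→r2c1→r2c2→r2c3→r2c4 for a total of 7 + 1 + 2 + 1 + 7 + 3 + 9 = 30.

30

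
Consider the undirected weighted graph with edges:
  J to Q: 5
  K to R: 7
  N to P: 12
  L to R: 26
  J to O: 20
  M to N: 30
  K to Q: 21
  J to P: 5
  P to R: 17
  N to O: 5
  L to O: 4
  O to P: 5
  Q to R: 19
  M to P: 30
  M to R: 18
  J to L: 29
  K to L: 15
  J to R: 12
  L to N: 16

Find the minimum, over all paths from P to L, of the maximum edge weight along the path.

5

Comparing a few candidate routes:
P - J - R - K - L: max(5, 12, 7, 15) = 15
P - N - O - L: max(12, 5, 4) = 12
P - O - L: max(5, 4) = 5
Best route has worst link 5.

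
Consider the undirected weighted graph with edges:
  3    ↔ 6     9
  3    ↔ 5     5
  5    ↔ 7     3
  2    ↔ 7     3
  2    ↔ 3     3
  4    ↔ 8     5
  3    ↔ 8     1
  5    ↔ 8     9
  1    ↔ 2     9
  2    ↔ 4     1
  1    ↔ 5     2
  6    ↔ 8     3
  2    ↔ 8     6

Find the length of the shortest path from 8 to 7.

Some routes from 8 to 7:
8 - 2 - 7: 6 + 3 = 9
8 - 2 - 3 - 5 - 7: 6 + 3 + 5 + 3 = 17
8 - 5 - 7: 9 + 3 = 12
8 - 4 - 2 - 7: 5 + 1 + 3 = 9
8 - 3 - 2 - 7: 1 + 3 + 3 = 7
8 - 3 - 5 - 7: 1 + 5 + 3 = 9
Shortest: 7.

7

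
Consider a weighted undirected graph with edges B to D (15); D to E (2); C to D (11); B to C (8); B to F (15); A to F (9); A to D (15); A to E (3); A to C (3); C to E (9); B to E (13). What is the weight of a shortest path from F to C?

Checking several routes:
F-A-C: 9 + 3 = 12
F-B-C: 15 + 8 = 23
F-A-E-C: 9 + 3 + 9 = 21
F-A-E-D-C: 9 + 3 + 2 + 11 = 25
Best route has total 12.

12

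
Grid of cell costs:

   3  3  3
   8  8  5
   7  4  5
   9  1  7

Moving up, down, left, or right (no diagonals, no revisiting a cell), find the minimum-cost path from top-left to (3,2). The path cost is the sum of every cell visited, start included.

26

One optimal route is (0,0) -> (0,1) -> (0,2) -> (1,2) -> (2,2) -> (3,2).
Its cost is 3 + 3 + 3 + 5 + 5 + 7 = 26.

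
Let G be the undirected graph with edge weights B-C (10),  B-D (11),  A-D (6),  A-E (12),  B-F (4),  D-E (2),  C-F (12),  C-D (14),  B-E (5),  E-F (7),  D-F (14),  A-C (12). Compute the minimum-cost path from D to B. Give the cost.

7

Checking several routes:
D -> F -> B: 14 + 4 = 18
D -> B: 11
D -> E -> F -> B: 2 + 7 + 4 = 13
D -> E -> B: 2 + 5 = 7
D -> A -> E -> B: 6 + 12 + 5 = 23
The minimum is 7.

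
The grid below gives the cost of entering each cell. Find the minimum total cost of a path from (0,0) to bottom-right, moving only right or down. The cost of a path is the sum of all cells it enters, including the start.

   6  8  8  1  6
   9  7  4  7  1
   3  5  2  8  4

One optimal route is [0,0] → [0,1] → [0,2] → [0,3] → [0,4] → [1,4] → [2,4].
Its cost is 6 + 8 + 8 + 1 + 6 + 1 + 4 = 34.

34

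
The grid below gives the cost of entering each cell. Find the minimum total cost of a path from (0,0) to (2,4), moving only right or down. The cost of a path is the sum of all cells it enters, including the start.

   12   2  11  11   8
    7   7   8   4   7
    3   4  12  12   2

42

Path r0c0 → r0c1 → r1c1 → r1c2 → r1c3 → r1c4 → r2c4: 12 + 2 + 7 + 8 + 4 + 7 + 2 = 42.
(Top row then right column would cost 53.)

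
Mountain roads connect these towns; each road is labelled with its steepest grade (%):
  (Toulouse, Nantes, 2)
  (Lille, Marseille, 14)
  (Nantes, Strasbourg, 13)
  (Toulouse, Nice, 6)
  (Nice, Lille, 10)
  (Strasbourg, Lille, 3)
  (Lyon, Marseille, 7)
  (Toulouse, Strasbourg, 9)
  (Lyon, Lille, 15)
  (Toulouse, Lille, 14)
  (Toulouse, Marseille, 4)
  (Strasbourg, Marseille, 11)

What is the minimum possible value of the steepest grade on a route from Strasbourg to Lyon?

9

A few of the Strasbourg→Lyon routes:
Strasbourg - Lille - Nice - Toulouse - Marseille - Lyon: max(3, 10, 6, 4, 7) = 10
Strasbourg - Marseille - Lyon: max(11, 7) = 11
Strasbourg - Toulouse - Marseille - Lyon: max(9, 4, 7) = 9
Best route has worst link 9%.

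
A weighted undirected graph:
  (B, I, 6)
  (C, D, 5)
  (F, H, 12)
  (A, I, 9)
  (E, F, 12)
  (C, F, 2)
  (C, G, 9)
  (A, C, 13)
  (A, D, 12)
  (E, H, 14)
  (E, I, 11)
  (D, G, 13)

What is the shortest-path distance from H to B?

31

Comparing a few candidate routes:
H - F - E - I - B: 12 + 12 + 11 + 6 = 41
H - F - C - A - I - B: 12 + 2 + 13 + 9 + 6 = 42
H - F - C - D - A - I - B: 12 + 2 + 5 + 12 + 9 + 6 = 46
H - E - I - B: 14 + 11 + 6 = 31
Shortest: 31.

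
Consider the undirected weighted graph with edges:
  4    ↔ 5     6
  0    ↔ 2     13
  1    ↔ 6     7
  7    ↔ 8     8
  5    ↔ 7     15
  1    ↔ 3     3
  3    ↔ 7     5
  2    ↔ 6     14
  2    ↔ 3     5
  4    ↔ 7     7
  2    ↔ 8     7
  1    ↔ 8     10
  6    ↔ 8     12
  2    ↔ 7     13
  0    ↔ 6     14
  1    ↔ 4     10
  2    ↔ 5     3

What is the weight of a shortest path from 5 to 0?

16

A few of the 5→0 routes:
5 - 2 - 0: 3 + 13 = 16
5 - 2 - 3 - 1 - 6 - 0: 3 + 5 + 3 + 7 + 14 = 32
5 - 4 - 7 - 3 - 2 - 0: 6 + 7 + 5 + 5 + 13 = 36
5 - 4 - 1 - 6 - 0: 6 + 10 + 7 + 14 = 37
5 - 2 - 6 - 0: 3 + 14 + 14 = 31
5 - 2 - 8 - 6 - 0: 3 + 7 + 12 + 14 = 36
Shortest: 16.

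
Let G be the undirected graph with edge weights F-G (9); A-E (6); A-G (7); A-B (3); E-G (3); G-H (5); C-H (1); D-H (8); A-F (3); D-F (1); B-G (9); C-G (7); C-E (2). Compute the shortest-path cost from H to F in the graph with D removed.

Comparing a few candidate routes:
H -> G -> F: 5 + 9 = 14
H -> C -> E -> A -> F: 1 + 2 + 6 + 3 = 12
H -> G -> A -> F: 5 + 7 + 3 = 15
H -> C -> E -> G -> F: 1 + 2 + 3 + 9 = 15
Best route has total 12.

12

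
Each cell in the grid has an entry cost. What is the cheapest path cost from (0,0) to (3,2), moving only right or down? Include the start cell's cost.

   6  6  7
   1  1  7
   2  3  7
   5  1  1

Best path: (0,0) -> (1,0) -> (1,1) -> (2,1) -> (3,1) -> (3,2)
Cost: 6 + 1 + 1 + 3 + 1 + 1 = 13
(Top row then right column would cost 34.)

13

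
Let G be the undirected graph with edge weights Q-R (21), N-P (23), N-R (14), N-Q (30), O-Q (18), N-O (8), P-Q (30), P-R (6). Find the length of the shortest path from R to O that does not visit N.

Paths from R to O avoiding N:
R - P - Q - O: 6 + 30 + 18 = 54
R - Q - O: 21 + 18 = 39
Best route has total 39.

39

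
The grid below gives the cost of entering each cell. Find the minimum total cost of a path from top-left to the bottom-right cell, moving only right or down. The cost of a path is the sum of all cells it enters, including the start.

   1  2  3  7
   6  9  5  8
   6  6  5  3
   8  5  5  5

24

Best path: r0c0 -> r0c1 -> r0c2 -> r1c2 -> r2c2 -> r2c3 -> r3c3
Cost: 1 + 2 + 3 + 5 + 5 + 3 + 5 = 24
For comparison, the top-then-right route costs 29.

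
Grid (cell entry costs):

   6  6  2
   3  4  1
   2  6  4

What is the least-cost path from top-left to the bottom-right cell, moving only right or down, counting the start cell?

18

Cheapest: [0,0]→[1,0]→[1,1]→[1,2]→[2,2]
  6 + 3 + 4 + 1 + 4 = 18
For comparison, the top-then-right route costs 19.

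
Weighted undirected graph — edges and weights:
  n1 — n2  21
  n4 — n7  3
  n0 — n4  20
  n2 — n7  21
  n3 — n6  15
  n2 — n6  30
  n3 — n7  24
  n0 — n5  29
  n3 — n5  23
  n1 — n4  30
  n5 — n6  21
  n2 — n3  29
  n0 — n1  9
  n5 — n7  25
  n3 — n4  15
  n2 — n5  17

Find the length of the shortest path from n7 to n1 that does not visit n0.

33

Comparing a few candidate routes:
n7 - n4 - n1: 3 + 30 = 33
n7 - n2 - n1: 21 + 21 = 42
n7 - n5 - n2 - n1: 25 + 17 + 21 = 63
Best route has total 33.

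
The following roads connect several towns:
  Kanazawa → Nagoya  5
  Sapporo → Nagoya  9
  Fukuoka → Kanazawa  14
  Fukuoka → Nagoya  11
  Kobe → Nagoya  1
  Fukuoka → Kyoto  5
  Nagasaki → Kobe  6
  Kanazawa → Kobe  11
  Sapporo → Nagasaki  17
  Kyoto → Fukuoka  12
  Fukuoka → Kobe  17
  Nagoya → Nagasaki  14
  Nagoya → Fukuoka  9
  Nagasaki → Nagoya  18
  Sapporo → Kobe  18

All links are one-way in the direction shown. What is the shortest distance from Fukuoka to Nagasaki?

A few of the Fukuoka→Nagasaki routes:
Fukuoka - Nagoya - Nagasaki: 11 + 14 = 25
Fukuoka - Kanazawa - Nagoya - Nagasaki: 14 + 5 + 14 = 33
Fukuoka - Kobe - Nagoya - Nagasaki: 17 + 1 + 14 = 32
The minimum is 25.

25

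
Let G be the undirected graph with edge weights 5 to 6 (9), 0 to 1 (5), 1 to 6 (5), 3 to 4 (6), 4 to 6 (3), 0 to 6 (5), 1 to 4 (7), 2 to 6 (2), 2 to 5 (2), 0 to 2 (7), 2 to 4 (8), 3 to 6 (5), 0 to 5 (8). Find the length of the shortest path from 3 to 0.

A few of the 3→0 routes:
3 - 4 - 1 - 0: 6 + 7 + 5 = 18
3 - 6 - 1 - 0: 5 + 5 + 5 = 15
3 - 6 - 2 - 5 - 0: 5 + 2 + 2 + 8 = 17
3 - 6 - 2 - 0: 5 + 2 + 7 = 14
3 - 6 - 0: 5 + 5 = 10
3 - 4 - 6 - 0: 6 + 3 + 5 = 14
Shortest: 10.

10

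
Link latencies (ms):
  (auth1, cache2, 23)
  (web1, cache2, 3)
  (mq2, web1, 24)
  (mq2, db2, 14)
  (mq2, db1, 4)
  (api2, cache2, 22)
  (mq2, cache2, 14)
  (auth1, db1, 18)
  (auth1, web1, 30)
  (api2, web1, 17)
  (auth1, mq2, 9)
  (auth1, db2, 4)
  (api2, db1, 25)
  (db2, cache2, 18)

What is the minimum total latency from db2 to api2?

Some routes from db2 to api2:
db2→auth1→mq2→db1→api2: 4 + 9 + 4 + 25 = 42
db2→cache2→web1→api2: 18 + 3 + 17 = 38
db2→mq2→db1→api2: 14 + 4 + 25 = 43
db2→cache2→api2: 18 + 22 = 40
Shortest: 38 ms.

38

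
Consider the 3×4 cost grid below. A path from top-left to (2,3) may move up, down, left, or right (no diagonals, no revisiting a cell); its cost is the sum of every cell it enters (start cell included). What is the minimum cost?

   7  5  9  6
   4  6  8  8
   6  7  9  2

Best path: [0,0] → [1,0] → [1,1] → [1,2] → [1,3] → [2,3]
Cost: 7 + 4 + 6 + 8 + 8 + 2 = 35

35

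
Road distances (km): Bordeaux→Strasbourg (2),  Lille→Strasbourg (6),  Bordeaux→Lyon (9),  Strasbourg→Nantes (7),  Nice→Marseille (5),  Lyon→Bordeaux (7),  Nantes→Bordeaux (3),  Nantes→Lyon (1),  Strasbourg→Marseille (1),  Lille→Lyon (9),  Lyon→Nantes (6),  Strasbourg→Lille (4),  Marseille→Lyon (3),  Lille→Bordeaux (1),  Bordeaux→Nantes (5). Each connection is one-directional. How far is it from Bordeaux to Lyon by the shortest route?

Paths from Bordeaux to Lyon:
Bordeaux-Strasbourg-Marseille-Lyon: 2 + 1 + 3 = 6
Bordeaux-Nantes-Lyon: 5 + 1 = 6
Bordeaux-Strasbourg-Lille-Lyon: 2 + 4 + 9 = 15
Bordeaux-Lyon: 9
Bordeaux-Strasbourg-Nantes-Lyon: 2 + 7 + 1 = 10
Best route has total 6 km.

6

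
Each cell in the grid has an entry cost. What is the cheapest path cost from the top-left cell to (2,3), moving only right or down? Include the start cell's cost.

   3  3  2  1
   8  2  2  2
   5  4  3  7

18

Best path: (0,0)→(0,1)→(0,2)→(0,3)→(1,3)→(2,3)
Cost: 3 + 3 + 2 + 1 + 2 + 7 = 18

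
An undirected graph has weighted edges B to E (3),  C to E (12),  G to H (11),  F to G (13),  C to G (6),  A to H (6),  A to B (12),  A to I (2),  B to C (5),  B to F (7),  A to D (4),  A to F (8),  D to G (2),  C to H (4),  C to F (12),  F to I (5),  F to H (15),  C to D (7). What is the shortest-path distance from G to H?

10

A few of the G→H routes:
G-D-A-H: 2 + 4 + 6 = 12
G-D-C-H: 2 + 7 + 4 = 13
G-H: 11
G-C-H: 6 + 4 = 10
The minimum is 10.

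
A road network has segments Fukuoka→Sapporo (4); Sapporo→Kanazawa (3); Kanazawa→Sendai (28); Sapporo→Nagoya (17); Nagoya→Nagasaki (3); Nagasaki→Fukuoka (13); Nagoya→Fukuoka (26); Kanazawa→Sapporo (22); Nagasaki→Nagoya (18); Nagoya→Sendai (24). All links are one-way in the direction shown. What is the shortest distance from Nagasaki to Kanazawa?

20

Paths from Nagasaki to Kanazawa:
Nagasaki→Fukuoka→Sapporo→Kanazawa: 13 + 4 + 3 = 20
Nagasaki→Nagoya→Fukuoka→Sapporo→Kanazawa: 18 + 26 + 4 + 3 = 51
Shortest: 20 km.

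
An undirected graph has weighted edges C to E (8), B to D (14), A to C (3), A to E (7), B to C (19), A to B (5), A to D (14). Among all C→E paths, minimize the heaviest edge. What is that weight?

Routes from C to E:
C -> B -> A -> E: max(19, 5, 7) = 19
C -> E: max(8) = 8
C -> A -> E: max(3, 7) = 7
C -> B -> D -> A -> E: max(19, 14, 14, 7) = 19
The minimum achievable maximum is 7.

7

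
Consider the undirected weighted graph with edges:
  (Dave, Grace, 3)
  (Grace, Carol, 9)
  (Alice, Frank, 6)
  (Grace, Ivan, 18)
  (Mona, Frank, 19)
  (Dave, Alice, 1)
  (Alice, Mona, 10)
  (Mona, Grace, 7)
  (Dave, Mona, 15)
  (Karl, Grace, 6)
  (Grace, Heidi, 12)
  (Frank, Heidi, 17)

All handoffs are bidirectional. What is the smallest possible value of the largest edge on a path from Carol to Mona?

Some routes from Carol to Mona:
Carol → Grace → Dave → Alice → Mona: max(9, 3, 1, 10) = 10
Carol → Grace → Mona: max(9, 7) = 9
Carol → Grace → Heidi → Frank → Alice → Mona: max(9, 12, 17, 6, 10) = 17
Carol → Grace → Dave → Mona: max(9, 3, 15) = 15
Carol → Grace → Heidi → Frank → Alice → Dave → Mona: max(9, 12, 17, 6, 1, 15) = 17
Best route has worst link 9.

9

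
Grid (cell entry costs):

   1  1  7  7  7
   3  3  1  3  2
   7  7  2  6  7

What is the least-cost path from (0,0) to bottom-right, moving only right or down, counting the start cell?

Path [0,0]→[0,1]→[1,1]→[1,2]→[1,3]→[1,4]→[2,4]: 1 + 1 + 3 + 1 + 3 + 2 + 7 = 18.
For comparison, the top-then-right route costs 32.

18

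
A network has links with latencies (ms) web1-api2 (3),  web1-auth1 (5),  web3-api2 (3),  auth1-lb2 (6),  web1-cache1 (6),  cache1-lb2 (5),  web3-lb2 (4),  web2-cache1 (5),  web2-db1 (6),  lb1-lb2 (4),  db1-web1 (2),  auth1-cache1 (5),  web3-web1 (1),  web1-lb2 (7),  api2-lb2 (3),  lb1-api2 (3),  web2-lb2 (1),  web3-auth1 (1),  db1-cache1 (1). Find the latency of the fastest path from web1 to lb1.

A few of the web1→lb1 routes:
web1-web3-lb2-lb1: 1 + 4 + 4 = 9
web1-api2-lb1: 3 + 3 = 6
web1-web3-api2-lb2-lb1: 1 + 3 + 3 + 4 = 11
web1-api2-lb2-lb1: 3 + 3 + 4 = 10
web1-web3-api2-lb1: 1 + 3 + 3 = 7
Best route has total 6 ms.

6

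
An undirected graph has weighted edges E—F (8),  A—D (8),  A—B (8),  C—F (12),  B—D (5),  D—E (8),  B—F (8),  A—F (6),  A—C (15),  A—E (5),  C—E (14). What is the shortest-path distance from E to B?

13

Checking several routes:
E -> D -> B: 8 + 5 = 13
E -> A -> B: 5 + 8 = 13
E -> F -> B: 8 + 8 = 16
The minimum is 13.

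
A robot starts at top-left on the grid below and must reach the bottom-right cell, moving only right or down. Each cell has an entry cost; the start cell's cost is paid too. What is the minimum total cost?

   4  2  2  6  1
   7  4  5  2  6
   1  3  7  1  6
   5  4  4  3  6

25

Best path: r0c0 → r0c1 → r0c2 → r1c2 → r1c3 → r2c3 → r3c3 → r3c4
Cost: 4 + 2 + 2 + 5 + 2 + 1 + 3 + 6 = 25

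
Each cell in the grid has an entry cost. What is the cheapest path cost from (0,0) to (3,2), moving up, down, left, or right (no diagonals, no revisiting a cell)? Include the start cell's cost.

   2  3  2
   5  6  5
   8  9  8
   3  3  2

22

Take [0,0] -> [0,1] -> [0,2] -> [1,2] -> [2,2] -> [3,2] for a total of 2 + 3 + 2 + 5 + 8 + 2 = 22.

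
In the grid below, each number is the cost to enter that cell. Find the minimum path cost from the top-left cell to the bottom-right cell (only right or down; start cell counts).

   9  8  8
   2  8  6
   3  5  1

20

Best path: [0,0]→[1,0]→[2,0]→[2,1]→[2,2]
Cost: 9 + 2 + 3 + 5 + 1 = 20
(Top row then right column would cost 32.)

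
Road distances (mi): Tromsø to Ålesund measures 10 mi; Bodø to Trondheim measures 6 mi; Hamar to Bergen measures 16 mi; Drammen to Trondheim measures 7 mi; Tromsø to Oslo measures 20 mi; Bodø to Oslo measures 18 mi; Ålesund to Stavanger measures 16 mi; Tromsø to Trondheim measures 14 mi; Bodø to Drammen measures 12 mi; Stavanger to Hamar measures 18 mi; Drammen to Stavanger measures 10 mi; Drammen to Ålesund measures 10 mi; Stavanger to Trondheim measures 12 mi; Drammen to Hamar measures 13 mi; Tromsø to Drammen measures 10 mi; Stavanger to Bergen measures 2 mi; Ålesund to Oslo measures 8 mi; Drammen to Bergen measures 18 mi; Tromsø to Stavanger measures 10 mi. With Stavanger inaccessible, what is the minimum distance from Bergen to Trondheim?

25

Checking several routes:
Bergen → Drammen → Bodø → Trondheim: 18 + 12 + 6 = 36
Bergen → Drammen → Trondheim: 18 + 7 = 25
Bergen → Hamar → Drammen → Trondheim: 16 + 13 + 7 = 36
Shortest: 25 mi.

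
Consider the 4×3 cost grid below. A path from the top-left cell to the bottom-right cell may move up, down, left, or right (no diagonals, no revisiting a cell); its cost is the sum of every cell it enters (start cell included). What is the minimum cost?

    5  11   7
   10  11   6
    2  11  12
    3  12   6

38

One optimal route is [0,0]→[1,0]→[2,0]→[3,0]→[3,1]→[3,2].
Its cost is 5 + 10 + 2 + 3 + 12 + 6 = 38.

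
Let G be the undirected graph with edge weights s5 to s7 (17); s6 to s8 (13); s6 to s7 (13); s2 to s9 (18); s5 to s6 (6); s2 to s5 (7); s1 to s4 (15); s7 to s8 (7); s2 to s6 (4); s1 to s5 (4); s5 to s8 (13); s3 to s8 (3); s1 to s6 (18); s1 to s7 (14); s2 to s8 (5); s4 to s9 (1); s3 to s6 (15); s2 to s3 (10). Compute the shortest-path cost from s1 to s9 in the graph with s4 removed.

Comparing a few candidate routes:
s1 - s5 - s8 - s2 - s9: 4 + 13 + 5 + 18 = 40
s1 - s5 - s6 - s2 - s9: 4 + 6 + 4 + 18 = 32
s1 - s6 - s2 - s9: 18 + 4 + 18 = 40
s1 - s5 - s2 - s9: 4 + 7 + 18 = 29
Shortest: 29.

29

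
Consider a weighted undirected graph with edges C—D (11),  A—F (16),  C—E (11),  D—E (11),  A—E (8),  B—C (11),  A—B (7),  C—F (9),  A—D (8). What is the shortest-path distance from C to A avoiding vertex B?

19

A few of the C→A routes:
C -> F -> A: 9 + 16 = 25
C -> E -> A: 11 + 8 = 19
C -> D -> A: 11 + 8 = 19
Best route has total 19.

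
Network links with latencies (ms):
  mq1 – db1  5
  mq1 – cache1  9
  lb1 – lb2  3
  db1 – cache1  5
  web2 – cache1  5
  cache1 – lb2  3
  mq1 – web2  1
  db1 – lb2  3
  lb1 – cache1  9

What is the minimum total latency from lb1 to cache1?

6

Checking several routes:
lb1-lb2-db1-mq1-web2-cache1: 3 + 3 + 5 + 1 + 5 = 17
lb1-cache1: 9
lb1-lb2-db1-cache1: 3 + 3 + 5 = 11
lb1-lb2-cache1: 3 + 3 = 6
Best route has total 6 ms.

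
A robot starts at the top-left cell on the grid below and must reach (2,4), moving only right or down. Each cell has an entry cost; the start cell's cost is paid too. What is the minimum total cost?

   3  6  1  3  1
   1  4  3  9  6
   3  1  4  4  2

18

Best path: r0c0 → r1c0 → r2c0 → r2c1 → r2c2 → r2c3 → r2c4
Cost: 3 + 1 + 3 + 1 + 4 + 4 + 2 = 18
(Top row then right column would cost 22.)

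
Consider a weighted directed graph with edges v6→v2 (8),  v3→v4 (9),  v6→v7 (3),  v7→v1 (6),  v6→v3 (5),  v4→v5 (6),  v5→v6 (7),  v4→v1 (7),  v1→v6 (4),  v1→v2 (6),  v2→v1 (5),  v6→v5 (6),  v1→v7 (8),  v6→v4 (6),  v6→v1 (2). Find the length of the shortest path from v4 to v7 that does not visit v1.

Candidate routes:
v4 -> v5 -> v6 -> v7: 6 + 7 + 3 = 16
Best route has total 16.

16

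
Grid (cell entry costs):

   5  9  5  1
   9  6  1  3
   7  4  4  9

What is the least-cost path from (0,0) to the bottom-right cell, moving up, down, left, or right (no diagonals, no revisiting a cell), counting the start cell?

32

Best path: [0,0] [0,1] [0,2] [0,3] [1,3] [2,3]
Cost: 5 + 9 + 5 + 1 + 3 + 9 = 32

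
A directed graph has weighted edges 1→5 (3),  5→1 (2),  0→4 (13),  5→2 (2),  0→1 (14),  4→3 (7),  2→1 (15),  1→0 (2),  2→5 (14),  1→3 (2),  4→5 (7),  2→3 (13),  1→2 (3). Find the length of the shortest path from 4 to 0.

11

Routes from 4 to 0:
4 - 5 - 2 - 1 - 0: 7 + 2 + 15 + 2 = 26
4 - 5 - 1 - 0: 7 + 2 + 2 = 11
Shortest: 11.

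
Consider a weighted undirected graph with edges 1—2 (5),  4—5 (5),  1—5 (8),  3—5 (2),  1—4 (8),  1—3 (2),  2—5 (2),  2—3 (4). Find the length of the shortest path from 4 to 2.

7

A few of the 4→2 routes:
4→1→2: 8 + 5 = 13
4→5→3→2: 5 + 2 + 4 = 11
4→5→2: 5 + 2 = 7
Best route has total 7.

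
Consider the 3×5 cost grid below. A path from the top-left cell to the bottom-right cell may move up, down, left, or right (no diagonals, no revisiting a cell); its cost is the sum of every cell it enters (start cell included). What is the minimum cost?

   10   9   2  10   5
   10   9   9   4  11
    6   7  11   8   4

46

Take [0,0]→[0,1]→[0,2]→[1,2]→[1,3]→[2,3]→[2,4] for a total of 10 + 9 + 2 + 9 + 4 + 8 + 4 = 46.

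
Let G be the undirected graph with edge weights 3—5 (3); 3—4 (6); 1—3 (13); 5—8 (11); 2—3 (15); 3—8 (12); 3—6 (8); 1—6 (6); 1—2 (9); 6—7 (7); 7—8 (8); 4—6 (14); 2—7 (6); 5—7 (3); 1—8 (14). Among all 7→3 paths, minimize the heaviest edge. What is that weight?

A few of the 7→3 routes:
7-2-1-6-3: max(6, 9, 6, 8) = 9
7-6-3: max(7, 8) = 8
7-5-3: max(3, 3) = 3
7-8-5-3: max(8, 11, 3) = 11
Smallest bottleneck: 3.

3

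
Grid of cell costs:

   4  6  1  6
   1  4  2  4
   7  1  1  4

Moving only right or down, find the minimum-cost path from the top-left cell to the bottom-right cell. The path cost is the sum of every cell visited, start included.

Take [0,0]→[1,0]→[1,1]→[2,1]→[2,2]→[2,3] for a total of 4 + 1 + 4 + 1 + 1 + 4 = 15.
For comparison, the top-then-right route costs 25.

15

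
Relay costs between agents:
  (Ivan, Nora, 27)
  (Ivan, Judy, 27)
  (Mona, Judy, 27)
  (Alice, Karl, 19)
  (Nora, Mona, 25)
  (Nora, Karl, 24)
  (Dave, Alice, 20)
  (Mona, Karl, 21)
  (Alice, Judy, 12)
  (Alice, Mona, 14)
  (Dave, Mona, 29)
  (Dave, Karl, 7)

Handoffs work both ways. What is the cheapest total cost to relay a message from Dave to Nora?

Some routes from Dave to Nora:
Dave → Alice → Mona → Nora: 20 + 14 + 25 = 59
Dave → Karl → Nora: 7 + 24 = 31
Dave → Karl → Mona → Nora: 7 + 21 + 25 = 53
Dave → Mona → Nora: 29 + 25 = 54
Shortest: 31.

31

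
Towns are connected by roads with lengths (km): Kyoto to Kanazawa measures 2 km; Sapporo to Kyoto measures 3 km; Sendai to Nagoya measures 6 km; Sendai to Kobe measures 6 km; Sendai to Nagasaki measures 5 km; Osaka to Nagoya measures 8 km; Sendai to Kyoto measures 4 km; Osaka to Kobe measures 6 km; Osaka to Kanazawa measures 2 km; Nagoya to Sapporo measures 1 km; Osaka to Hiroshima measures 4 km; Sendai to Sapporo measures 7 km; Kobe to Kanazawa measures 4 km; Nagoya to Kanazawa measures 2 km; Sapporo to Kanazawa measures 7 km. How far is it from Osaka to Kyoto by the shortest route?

4

Checking several routes:
Osaka -> Nagoya -> Kanazawa -> Kyoto: 8 + 2 + 2 = 12
Osaka -> Kanazawa -> Kyoto: 2 + 2 = 4
Osaka -> Kanazawa -> Nagoya -> Sapporo -> Kyoto: 2 + 2 + 1 + 3 = 8
Osaka -> Kanazawa -> Sapporo -> Kyoto: 2 + 7 + 3 = 12
Osaka -> Kobe -> Kanazawa -> Kyoto: 6 + 4 + 2 = 12
Best route has total 4 km.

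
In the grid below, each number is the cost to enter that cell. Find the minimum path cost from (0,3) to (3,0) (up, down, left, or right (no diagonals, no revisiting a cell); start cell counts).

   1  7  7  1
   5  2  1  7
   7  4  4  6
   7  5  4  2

27

One optimal route is (0,3)→(0,2)→(1,2)→(1,1)→(2,1)→(3,1)→(3,0).
Its cost is 1 + 7 + 1 + 2 + 4 + 5 + 7 = 27.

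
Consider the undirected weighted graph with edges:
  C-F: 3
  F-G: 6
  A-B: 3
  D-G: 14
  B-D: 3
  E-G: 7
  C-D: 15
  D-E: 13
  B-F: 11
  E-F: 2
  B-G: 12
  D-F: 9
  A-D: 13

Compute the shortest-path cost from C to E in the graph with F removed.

28

Some routes from C to E avoiding F:
C -> D -> E: 15 + 13 = 28
C -> D -> G -> E: 15 + 14 + 7 = 36
C -> D -> B -> G -> E: 15 + 3 + 12 + 7 = 37
The minimum is 28.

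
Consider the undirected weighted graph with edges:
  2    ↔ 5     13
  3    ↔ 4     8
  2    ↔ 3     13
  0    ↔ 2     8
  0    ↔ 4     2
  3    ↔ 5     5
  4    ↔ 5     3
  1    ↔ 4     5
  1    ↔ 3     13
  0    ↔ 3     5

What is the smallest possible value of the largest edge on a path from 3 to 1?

A few of the 3→1 routes:
3→2→5→4→1: max(13, 13, 3, 5) = 13
3→0→4→1: max(5, 2, 5) = 5
3→5→4→1: max(5, 3, 5) = 5
3→4→1: max(8, 5) = 8
Best route has worst link 5.

5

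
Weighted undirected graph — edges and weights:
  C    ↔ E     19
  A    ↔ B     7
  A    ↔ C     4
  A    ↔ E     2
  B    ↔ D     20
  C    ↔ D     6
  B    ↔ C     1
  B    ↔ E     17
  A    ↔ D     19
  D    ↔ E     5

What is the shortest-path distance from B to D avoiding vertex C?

Comparing a few candidate routes:
B - D: 20
B - E - D: 17 + 5 = 22
B - A - E - D: 7 + 2 + 5 = 14
The minimum is 14.

14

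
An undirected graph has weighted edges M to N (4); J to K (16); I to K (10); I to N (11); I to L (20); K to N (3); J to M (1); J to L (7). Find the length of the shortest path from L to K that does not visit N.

Routes from L to K avoiding N:
L → I → K: 20 + 10 = 30
L → J → K: 7 + 16 = 23
Shortest: 23.

23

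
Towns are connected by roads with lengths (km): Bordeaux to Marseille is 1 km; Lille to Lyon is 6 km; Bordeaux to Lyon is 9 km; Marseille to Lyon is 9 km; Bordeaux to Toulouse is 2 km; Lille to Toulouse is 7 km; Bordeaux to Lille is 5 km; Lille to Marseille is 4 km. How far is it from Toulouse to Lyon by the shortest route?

11

Some routes from Toulouse to Lyon:
Toulouse-Bordeaux-Lyon: 2 + 9 = 11
Toulouse-Bordeaux-Marseille-Lille-Lyon: 2 + 1 + 4 + 6 = 13
Toulouse-Bordeaux-Marseille-Lyon: 2 + 1 + 9 = 12
Toulouse-Bordeaux-Lille-Lyon: 2 + 5 + 6 = 13
Toulouse-Lille-Lyon: 7 + 6 = 13
Best route has total 11 km.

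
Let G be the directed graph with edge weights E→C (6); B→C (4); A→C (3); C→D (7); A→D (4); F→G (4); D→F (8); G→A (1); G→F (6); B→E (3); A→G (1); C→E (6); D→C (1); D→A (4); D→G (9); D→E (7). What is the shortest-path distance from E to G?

Candidate routes:
E -> C -> D -> G: 6 + 7 + 9 = 22
E -> C -> D -> A -> G: 6 + 7 + 4 + 1 = 18
E -> C -> D -> F -> G: 6 + 7 + 8 + 4 = 25
Shortest: 18.

18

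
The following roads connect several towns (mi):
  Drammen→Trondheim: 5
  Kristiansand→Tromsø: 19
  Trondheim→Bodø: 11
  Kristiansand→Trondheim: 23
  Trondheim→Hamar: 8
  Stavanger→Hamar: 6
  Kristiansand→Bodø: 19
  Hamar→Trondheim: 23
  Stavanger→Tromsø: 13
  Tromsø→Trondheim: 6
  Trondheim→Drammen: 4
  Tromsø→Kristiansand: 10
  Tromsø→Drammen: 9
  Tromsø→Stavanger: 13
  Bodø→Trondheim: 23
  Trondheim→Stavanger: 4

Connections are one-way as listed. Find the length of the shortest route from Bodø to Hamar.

Candidate routes:
Bodø-Trondheim-Hamar: 23 + 8 = 31
Bodø-Trondheim-Stavanger-Hamar: 23 + 4 + 6 = 33
Shortest: 31 mi.

31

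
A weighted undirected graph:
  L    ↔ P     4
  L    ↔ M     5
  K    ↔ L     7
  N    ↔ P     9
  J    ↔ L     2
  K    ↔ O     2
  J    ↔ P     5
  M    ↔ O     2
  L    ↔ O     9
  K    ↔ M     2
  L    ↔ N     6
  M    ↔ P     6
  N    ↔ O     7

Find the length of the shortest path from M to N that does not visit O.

11

A few of the M→N routes:
M - L - N: 5 + 6 = 11
M - P - J - L - N: 6 + 5 + 2 + 6 = 19
M - P - L - N: 6 + 4 + 6 = 16
M - L - P - N: 5 + 4 + 9 = 18
M - K - L - N: 2 + 7 + 6 = 15
M - P - N: 6 + 9 = 15
The minimum is 11.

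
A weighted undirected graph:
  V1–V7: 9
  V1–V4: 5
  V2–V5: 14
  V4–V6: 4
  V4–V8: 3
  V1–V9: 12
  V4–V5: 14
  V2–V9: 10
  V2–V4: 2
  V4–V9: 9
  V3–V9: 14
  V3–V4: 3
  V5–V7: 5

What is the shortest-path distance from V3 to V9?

Some routes from V3 to V9:
V3 → V4 → V1 → V9: 3 + 5 + 12 = 20
V3 → V4 → V5 → V2 → V9: 3 + 14 + 14 + 10 = 41
V3 → V4 → V9: 3 + 9 = 12
V3 → V9: 14
V3 → V4 → V2 → V9: 3 + 2 + 10 = 15
Shortest: 12.

12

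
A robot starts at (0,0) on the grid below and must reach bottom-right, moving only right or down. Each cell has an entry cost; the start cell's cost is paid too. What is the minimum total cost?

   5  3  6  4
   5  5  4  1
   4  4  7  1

19

Best path: [0,0] [0,1] [1,1] [1,2] [1,3] [2,3]
Cost: 5 + 3 + 5 + 4 + 1 + 1 = 19
(Top row then right column would cost 20.)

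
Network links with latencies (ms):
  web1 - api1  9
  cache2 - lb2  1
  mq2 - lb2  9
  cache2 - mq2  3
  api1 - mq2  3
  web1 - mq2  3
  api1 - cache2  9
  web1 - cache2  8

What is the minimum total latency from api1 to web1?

6

Some routes from api1 to web1:
api1 → mq2 → cache2 → web1: 3 + 3 + 8 = 14
api1 → mq2 → web1: 3 + 3 = 6
api1 → web1: 9
Shortest: 6 ms.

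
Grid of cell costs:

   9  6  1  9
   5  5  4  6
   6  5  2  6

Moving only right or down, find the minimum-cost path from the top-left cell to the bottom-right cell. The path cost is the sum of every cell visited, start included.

28

One optimal route is r0c0 → r0c1 → r0c2 → r1c2 → r2c2 → r2c3.
Its cost is 9 + 6 + 1 + 4 + 2 + 6 = 28.
For comparison, the top-then-right route costs 37.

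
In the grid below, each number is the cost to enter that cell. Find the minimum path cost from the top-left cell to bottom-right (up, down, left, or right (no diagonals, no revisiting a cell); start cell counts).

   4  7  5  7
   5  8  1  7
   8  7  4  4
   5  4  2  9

32

One optimal route is [0,0] -> [0,1] -> [0,2] -> [1,2] -> [2,2] -> [3,2] -> [3,3].
Its cost is 4 + 7 + 5 + 1 + 4 + 2 + 9 = 32.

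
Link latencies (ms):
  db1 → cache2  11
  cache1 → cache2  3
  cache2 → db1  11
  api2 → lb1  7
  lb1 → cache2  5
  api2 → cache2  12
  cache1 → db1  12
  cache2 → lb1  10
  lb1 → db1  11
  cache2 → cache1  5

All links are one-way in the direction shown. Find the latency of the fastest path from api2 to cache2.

12

Candidate routes:
api2 -> cache2: 12
api2 -> lb1 -> cache2: 7 + 5 = 12
api2 -> lb1 -> db1 -> cache2: 7 + 11 + 11 = 29
Shortest: 12 ms.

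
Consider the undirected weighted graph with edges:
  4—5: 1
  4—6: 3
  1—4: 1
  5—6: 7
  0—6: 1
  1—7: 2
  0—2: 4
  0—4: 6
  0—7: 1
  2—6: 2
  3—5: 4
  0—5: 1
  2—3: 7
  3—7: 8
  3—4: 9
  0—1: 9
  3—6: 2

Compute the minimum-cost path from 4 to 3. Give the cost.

5

A few of the 4→3 routes:
4 - 6 - 3: 3 + 2 = 5
4 - 1 - 7 - 0 - 6 - 3: 1 + 2 + 1 + 1 + 2 = 7
4 - 5 - 0 - 6 - 3: 1 + 1 + 1 + 2 = 5
4 - 3: 9
4 - 5 - 3: 1 + 4 = 5
The minimum is 5.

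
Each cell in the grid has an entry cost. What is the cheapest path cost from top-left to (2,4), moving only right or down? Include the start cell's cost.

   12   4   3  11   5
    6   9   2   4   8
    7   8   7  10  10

One optimal route is [0,0] [0,1] [0,2] [1,2] [1,3] [1,4] [2,4].
Its cost is 12 + 4 + 3 + 2 + 4 + 8 + 10 = 43.
(Top row then right column would cost 53.)

43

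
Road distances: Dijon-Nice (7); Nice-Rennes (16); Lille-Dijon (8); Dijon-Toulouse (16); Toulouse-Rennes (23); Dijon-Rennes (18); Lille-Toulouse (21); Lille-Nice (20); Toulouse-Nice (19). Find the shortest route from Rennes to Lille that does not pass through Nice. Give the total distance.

26

Paths from Rennes to Lille avoiding Nice:
Rennes-Dijon-Lille: 18 + 8 = 26
Rennes-Toulouse-Dijon-Lille: 23 + 16 + 8 = 47
Rennes-Dijon-Toulouse-Lille: 18 + 16 + 21 = 55
Rennes-Toulouse-Lille: 23 + 21 = 44
Shortest: 26.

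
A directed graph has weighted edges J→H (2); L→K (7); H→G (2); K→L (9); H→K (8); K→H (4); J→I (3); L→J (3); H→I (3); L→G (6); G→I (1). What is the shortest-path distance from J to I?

3

Candidate routes:
J - H - G - I: 2 + 2 + 1 = 5
J - H - K - L - G - I: 2 + 8 + 9 + 6 + 1 = 26
J - I: 3
J - H - I: 2 + 3 = 5
Best route has total 3.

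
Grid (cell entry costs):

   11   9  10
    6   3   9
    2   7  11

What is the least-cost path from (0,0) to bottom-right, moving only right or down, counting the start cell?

Path [0,0]→[1,0]→[2,0]→[2,1]→[2,2]: 11 + 6 + 2 + 7 + 11 = 37.

37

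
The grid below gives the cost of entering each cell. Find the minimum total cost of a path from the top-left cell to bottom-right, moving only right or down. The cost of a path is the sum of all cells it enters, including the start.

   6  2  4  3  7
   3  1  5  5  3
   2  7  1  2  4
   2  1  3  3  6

Cheapest: [0,0]→[0,1]→[1,1]→[1,2]→[2,2]→[2,3]→[3,3]→[3,4]
  6 + 2 + 1 + 5 + 1 + 2 + 3 + 6 = 26
For comparison, the top-then-right route costs 35.

26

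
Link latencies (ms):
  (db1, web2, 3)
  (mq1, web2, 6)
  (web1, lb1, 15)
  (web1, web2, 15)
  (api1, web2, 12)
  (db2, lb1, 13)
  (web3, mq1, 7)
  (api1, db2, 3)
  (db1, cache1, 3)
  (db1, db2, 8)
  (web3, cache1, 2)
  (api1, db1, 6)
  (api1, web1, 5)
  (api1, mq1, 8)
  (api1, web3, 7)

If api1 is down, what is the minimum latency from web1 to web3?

23

Paths from web1 to web3 avoiding api1:
web1-lb1-db2-db1-cache1-web3: 15 + 13 + 8 + 3 + 2 = 41
web1-web2-db1-cache1-web3: 15 + 3 + 3 + 2 = 23
web1-web2-mq1-web3: 15 + 6 + 7 = 28
web1-lb1-db2-db1-web2-mq1-web3: 15 + 13 + 8 + 3 + 6 + 7 = 52
The minimum is 23 ms.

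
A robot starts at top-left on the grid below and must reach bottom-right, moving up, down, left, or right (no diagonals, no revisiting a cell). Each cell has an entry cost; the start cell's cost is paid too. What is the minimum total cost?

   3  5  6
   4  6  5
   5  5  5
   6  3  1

21

One optimal route is r0c0 → r1c0 → r2c0 → r2c1 → r3c1 → r3c2.
Its cost is 3 + 4 + 5 + 5 + 3 + 1 = 21.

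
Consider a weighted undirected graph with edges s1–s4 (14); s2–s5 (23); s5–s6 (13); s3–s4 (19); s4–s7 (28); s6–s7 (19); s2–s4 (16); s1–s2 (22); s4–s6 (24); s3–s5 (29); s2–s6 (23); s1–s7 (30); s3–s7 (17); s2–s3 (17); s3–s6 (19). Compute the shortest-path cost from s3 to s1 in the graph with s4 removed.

A few of the s3→s1 routes:
s3-s7-s1: 17 + 30 = 47
s3-s6-s7-s1: 19 + 19 + 30 = 68
s3-s2-s1: 17 + 22 = 39
s3-s6-s2-s1: 19 + 23 + 22 = 64
The minimum is 39.

39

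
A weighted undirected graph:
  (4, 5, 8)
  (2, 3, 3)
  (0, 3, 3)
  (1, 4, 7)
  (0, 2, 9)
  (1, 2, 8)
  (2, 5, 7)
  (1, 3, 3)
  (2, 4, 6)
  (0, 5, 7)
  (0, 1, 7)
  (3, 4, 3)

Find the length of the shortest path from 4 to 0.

6

Some routes from 4 to 0:
4→1→3→0: 7 + 3 + 3 = 13
4→2→3→0: 6 + 3 + 3 = 12
4→3→1→0: 3 + 3 + 7 = 13
4→1→0: 7 + 7 = 14
4→3→0: 3 + 3 = 6
Best route has total 6.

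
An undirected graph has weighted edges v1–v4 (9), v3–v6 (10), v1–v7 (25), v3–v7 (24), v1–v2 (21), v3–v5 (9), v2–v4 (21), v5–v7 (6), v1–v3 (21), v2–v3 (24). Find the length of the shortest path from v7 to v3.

A few of the v7→v3 routes:
v7 → v3: 24
v7 → v1 → v2 → v3: 25 + 21 + 24 = 70
v7 → v1 → v3: 25 + 21 = 46
v7 → v5 → v3: 6 + 9 = 15
Shortest: 15.

15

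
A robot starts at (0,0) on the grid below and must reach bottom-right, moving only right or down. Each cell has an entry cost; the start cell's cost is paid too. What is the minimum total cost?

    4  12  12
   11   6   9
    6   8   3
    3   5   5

34

One optimal route is r0c0→r1c0→r2c0→r3c0→r3c1→r3c2.
Its cost is 4 + 11 + 6 + 3 + 5 + 5 = 34.
(Top row then right column would cost 45.)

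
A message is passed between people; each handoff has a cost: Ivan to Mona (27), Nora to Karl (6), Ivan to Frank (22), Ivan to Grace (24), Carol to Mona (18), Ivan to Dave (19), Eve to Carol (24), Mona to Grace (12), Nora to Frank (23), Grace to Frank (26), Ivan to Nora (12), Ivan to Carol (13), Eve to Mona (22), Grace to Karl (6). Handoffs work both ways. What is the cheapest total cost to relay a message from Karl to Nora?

Checking several routes:
Karl -> Grace -> Frank -> Nora: 6 + 26 + 23 = 55
Karl -> Grace -> Ivan -> Nora: 6 + 24 + 12 = 42
Karl -> Grace -> Mona -> Ivan -> Nora: 6 + 12 + 27 + 12 = 57
Karl -> Nora: 6
The minimum is 6.

6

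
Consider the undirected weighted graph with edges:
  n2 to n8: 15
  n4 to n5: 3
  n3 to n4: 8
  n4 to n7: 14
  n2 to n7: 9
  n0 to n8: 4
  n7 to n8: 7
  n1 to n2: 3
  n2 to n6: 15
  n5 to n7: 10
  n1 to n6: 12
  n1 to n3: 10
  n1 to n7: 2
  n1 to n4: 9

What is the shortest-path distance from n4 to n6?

Comparing a few candidate routes:
n4 → n5 → n7 → n1 → n6: 3 + 10 + 2 + 12 = 27
n4 → n1 → n6: 9 + 12 = 21
n4 → n7 → n1 → n6: 14 + 2 + 12 = 28
n4 → n1 → n2 → n6: 9 + 3 + 15 = 27
n4 → n3 → n1 → n6: 8 + 10 + 12 = 30
Shortest: 21.

21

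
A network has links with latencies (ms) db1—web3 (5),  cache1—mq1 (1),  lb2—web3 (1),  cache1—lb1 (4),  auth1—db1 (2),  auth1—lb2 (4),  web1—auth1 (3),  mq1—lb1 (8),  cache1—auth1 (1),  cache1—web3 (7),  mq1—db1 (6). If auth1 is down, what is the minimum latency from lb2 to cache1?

Routes from lb2 to cache1 avoiding auth1:
lb2 → web3 → db1 → mq1 → lb1 → cache1: 1 + 5 + 6 + 8 + 4 = 24
lb2 → web3 → cache1: 1 + 7 = 8
lb2 → web3 → db1 → mq1 → cache1: 1 + 5 + 6 + 1 = 13
Shortest: 8 ms.

8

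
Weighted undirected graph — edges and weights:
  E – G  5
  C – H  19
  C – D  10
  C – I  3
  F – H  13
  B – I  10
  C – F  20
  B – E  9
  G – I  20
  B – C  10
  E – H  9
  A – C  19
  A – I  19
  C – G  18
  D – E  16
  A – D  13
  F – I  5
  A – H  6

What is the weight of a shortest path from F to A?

19

A few of the F→A routes:
F - I - C - A: 5 + 3 + 19 = 27
F - I - A: 5 + 19 = 24
F - H - A: 13 + 6 = 19
Best route has total 19.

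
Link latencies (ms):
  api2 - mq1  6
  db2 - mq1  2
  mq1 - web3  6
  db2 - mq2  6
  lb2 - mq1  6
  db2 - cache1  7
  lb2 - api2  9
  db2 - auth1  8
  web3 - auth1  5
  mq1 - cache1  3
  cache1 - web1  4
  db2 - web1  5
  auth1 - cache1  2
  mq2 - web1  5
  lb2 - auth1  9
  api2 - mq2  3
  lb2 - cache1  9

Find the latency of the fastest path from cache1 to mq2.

A few of the cache1→mq2 routes:
cache1 -> web1 -> db2 -> mq2: 4 + 5 + 6 = 15
cache1 -> web1 -> mq2: 4 + 5 = 9
cache1 -> mq1 -> api2 -> mq2: 3 + 6 + 3 = 12
cache1 -> mq1 -> db2 -> mq2: 3 + 2 + 6 = 11
cache1 -> mq1 -> db2 -> web1 -> mq2: 3 + 2 + 5 + 5 = 15
cache1 -> db2 -> mq2: 7 + 6 = 13
The minimum is 9 ms.

9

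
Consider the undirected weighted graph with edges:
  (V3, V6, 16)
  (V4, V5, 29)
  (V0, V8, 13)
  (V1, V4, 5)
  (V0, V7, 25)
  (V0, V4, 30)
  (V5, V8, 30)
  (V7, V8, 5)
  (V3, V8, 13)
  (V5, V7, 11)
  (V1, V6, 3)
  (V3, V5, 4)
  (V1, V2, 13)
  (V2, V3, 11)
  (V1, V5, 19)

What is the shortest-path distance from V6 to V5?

20

Comparing a few candidate routes:
V6 - V1 - V2 - V3 - V5: 3 + 13 + 11 + 4 = 31
V6 - V1 - V4 - V5: 3 + 5 + 29 = 37
V6 - V1 - V5: 3 + 19 = 22
V6 - V3 - V5: 16 + 4 = 20
The minimum is 20.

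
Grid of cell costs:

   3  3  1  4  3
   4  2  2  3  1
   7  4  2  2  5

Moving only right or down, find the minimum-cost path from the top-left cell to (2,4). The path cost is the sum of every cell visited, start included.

18

Cheapest: r0c0 r0c1 r0c2 r1c2 r1c3 r1c4 r2c4
  3 + 3 + 1 + 2 + 3 + 1 + 5 = 18
(Top row then right column would cost 20.)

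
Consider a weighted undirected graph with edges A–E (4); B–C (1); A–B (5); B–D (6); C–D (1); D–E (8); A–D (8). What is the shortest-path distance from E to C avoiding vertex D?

10

Candidate routes:
E→A→B→C: 4 + 5 + 1 = 10
The minimum is 10.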